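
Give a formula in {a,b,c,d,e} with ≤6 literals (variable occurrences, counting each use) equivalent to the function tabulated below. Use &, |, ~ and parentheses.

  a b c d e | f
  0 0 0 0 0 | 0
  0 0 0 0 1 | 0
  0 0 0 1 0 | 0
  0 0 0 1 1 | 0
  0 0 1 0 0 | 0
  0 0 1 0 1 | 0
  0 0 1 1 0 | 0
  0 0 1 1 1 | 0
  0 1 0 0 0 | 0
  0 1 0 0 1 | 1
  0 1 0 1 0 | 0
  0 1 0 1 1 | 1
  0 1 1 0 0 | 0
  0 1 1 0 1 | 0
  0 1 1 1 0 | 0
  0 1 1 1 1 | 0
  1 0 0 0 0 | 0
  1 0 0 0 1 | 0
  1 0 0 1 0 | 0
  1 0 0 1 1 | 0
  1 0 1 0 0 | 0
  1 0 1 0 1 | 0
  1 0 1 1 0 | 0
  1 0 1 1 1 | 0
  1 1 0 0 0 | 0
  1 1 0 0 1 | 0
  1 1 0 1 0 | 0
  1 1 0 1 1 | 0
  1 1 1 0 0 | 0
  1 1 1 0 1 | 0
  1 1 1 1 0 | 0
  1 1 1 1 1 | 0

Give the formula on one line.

(((~c & b) & ~a) & (~b | (c | e)))

  ~c = 11110000111100001111000011110000
  (~c & b) = 00000000111100000000000011110000
  ~a = 11111111111111110000000000000000
  ((~c & b) & ~a) = 00000000111100000000000000000000
  ~b = 11111111000000001111111100000000
  (c | e) = 01011111010111110101111101011111
  (~b | (c | e)) = 11111111010111111111111101011111
  (((~c & b) & ~a) & (~b | (c | e))) = 00000000010100000000000000000000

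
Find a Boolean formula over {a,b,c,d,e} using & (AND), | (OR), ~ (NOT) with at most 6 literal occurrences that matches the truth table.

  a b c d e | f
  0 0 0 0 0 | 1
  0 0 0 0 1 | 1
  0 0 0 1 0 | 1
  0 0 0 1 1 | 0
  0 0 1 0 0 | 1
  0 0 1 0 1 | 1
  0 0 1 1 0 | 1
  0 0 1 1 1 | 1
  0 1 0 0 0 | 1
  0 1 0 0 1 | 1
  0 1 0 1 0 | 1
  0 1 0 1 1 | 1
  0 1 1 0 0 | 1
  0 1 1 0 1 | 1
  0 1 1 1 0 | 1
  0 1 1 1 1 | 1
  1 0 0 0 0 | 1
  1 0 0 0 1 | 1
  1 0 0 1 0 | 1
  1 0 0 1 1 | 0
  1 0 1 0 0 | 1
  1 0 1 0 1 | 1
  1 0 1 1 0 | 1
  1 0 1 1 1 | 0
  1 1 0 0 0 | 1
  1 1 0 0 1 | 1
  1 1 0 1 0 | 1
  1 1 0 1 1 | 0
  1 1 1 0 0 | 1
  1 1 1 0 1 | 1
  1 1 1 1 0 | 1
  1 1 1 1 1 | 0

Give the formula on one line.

  ~e = 10101010101010101010101010101010
  ~d = 11001100110011001100110011001100
  (c | b) = 00001111111111110000111111111111
  ~a = 11111111111111110000000000000000
  ((c | b) & ~a) = 00001111111111110000000000000000
  (~d | ((c | b) & ~a)) = 11001111111111111100110011001100
  (~e | (~d | ((c | b) & ~a))) = 11101111111111111110111011101110

(~e | (~d | ((c | b) & ~a)))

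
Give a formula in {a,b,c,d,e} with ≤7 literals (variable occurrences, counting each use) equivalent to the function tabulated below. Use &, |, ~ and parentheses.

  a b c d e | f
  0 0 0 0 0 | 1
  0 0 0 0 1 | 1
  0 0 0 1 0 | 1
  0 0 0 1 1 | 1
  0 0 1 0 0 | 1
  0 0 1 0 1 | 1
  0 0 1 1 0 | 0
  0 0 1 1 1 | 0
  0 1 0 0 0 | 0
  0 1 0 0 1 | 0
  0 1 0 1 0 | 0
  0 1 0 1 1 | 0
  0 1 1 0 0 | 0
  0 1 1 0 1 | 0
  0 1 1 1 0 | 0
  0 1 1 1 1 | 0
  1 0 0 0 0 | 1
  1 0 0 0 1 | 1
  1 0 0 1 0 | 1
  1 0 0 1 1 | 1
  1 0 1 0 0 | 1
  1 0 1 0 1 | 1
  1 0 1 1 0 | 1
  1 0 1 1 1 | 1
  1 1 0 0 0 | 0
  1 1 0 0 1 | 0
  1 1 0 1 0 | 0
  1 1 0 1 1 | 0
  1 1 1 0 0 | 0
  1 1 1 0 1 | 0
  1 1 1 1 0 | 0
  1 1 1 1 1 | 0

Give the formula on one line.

(~b & (((~a & (a | ~d)) | a) | ~c))

  ~b = 11111111000000001111111100000000
  ~a = 11111111111111110000000000000000
  ~d = 11001100110011001100110011001100
  (a | ~d) = 11001100110011001111111111111111
  (~a & (a | ~d)) = 11001100110011000000000000000000
  ((~a & (a | ~d)) | a) = 11001100110011001111111111111111
  ~c = 11110000111100001111000011110000
  (((~a & (a | ~d)) | a) | ~c) = 11111100111111001111111111111111
  (~b & (((~a & (a | ~d)) | a) | ~c)) = 11111100000000001111111100000000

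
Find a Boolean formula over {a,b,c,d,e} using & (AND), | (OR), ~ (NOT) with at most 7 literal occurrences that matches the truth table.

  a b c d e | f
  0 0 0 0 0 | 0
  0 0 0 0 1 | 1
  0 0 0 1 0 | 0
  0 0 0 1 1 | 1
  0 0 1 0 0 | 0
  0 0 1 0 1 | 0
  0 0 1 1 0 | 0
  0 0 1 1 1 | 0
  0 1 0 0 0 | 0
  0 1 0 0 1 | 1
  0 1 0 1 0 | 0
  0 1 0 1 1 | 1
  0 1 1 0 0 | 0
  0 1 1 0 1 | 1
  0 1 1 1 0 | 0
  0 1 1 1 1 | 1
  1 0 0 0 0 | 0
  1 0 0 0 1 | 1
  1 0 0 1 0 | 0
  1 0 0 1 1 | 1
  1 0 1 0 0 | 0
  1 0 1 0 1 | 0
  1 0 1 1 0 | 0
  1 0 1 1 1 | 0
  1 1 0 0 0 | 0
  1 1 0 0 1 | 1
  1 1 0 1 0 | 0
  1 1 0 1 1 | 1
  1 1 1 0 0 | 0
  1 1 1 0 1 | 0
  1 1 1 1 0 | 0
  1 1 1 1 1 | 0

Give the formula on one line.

  ~c = 11110000111100001111000011110000
  (e & b) = 00000000010101010000000001010101
  ~a = 11111111111111110000000000000000
  ((e & b) & ~a) = 00000000010101010000000000000000
  (~c | ((e & b) & ~a)) = 11110000111101011111000011110000
  (e & (~c | ((e & b) & ~a))) = 01010000010101010101000001010000

(e & (~c | ((e & b) & ~a)))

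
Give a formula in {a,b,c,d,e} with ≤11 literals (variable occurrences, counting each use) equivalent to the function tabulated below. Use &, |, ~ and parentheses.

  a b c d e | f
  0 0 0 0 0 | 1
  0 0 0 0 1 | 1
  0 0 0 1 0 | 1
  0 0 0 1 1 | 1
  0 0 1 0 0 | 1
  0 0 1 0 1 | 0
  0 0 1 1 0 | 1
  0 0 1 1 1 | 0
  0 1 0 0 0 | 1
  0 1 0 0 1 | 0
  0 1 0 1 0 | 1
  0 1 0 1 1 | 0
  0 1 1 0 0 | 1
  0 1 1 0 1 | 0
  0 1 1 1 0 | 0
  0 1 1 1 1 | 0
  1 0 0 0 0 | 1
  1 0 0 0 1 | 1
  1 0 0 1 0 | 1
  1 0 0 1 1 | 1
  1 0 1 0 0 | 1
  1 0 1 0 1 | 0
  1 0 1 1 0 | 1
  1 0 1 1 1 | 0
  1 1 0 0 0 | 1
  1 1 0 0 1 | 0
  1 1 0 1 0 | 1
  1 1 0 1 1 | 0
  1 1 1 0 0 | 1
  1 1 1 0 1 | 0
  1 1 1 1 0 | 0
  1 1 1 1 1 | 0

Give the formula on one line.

((e | ((~d | ~b) | ~c)) & ((c | (~b | ~e)) & (~e | ~c)))

  ~d = 11001100110011001100110011001100
  ~b = 11111111000000001111111100000000
  (~d | ~b) = 11111111110011001111111111001100
  ~c = 11110000111100001111000011110000
  ((~d | ~b) | ~c) = 11111111111111001111111111111100
  (e | ((~d | ~b) | ~c)) = 11111111111111011111111111111101
  ~e = 10101010101010101010101010101010
  (~b | ~e) = 11111111101010101111111110101010
  (c | (~b | ~e)) = 11111111101011111111111110101111
  (~e | ~c) = 11111010111110101111101011111010
  ((c | (~b | ~e)) & (~e | ~c)) = 11111010101010101111101010101010
  ((e | ((~d | ~b) | ~c)) & ((c | (~b | ~e)) & (~e | ~c))) = 11111010101010001111101010101000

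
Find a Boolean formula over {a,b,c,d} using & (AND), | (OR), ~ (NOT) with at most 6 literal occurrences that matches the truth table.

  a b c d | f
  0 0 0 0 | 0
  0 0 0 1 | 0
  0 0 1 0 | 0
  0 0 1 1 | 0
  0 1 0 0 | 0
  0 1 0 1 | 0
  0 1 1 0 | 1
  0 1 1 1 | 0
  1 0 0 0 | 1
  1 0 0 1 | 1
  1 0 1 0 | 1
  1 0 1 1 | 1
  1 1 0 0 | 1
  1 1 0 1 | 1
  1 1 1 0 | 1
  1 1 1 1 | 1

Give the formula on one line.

  ~d = 1010101010101010
  (~d & b) = 0000101000001010
  (c & (~d & b)) = 0000001000000010
  ((c & (~d & b)) | a) = 0000001011111111

((c & (~d & b)) | a)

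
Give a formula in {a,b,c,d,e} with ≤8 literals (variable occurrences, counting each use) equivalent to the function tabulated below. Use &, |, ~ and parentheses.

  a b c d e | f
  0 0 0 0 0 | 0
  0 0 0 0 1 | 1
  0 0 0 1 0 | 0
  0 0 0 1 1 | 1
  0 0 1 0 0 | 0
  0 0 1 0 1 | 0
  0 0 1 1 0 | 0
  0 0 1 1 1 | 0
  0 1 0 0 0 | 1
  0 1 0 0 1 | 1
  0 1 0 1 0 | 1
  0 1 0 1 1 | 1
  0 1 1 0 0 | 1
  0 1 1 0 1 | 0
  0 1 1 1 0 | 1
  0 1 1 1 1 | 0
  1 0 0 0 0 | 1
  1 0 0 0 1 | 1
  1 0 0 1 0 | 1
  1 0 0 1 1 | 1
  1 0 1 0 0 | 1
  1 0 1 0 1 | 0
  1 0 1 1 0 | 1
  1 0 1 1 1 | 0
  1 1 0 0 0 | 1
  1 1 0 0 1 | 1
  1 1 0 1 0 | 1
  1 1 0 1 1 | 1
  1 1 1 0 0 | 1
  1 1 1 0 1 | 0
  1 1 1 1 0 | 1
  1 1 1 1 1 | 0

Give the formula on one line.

  ~e = 10101010101010101010101010101010
  ~c = 11110000111100001111000011110000
  (~e | ~c) = 11111010111110101111101011111010
  (b | a) = 00000000111111111111111111111111
  ~a = 11111111111111110000000000000000
  (~a & e) = 01010101010101010000000000000000
  ((b | a) | (~a & e)) = 01010101111111111111111111111111
  ((~e | ~c) & ((b | a) | (~a & e))) = 01010000111110101111101011111010

((~e | ~c) & ((b | a) | (~a & e)))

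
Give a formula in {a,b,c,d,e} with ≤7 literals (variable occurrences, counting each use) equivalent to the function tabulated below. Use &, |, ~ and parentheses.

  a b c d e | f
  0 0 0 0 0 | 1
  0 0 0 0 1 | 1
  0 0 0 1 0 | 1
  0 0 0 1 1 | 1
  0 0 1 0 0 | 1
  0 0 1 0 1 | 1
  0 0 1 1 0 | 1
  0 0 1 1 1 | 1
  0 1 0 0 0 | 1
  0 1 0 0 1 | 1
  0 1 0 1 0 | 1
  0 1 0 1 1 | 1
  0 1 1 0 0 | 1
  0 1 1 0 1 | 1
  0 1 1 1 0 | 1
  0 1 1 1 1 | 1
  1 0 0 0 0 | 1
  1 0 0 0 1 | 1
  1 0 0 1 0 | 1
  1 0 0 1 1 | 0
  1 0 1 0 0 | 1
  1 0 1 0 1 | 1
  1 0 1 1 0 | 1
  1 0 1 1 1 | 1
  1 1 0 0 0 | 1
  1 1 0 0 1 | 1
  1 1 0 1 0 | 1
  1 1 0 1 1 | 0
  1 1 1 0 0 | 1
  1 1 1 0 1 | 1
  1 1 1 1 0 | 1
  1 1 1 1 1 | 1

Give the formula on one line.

((~a | ((c | ~e) & a)) | ~d)

  ~a = 11111111111111110000000000000000
  ~e = 10101010101010101010101010101010
  (c | ~e) = 10101111101011111010111110101111
  ((c | ~e) & a) = 00000000000000001010111110101111
  (~a | ((c | ~e) & a)) = 11111111111111111010111110101111
  ~d = 11001100110011001100110011001100
  ((~a | ((c | ~e) & a)) | ~d) = 11111111111111111110111111101111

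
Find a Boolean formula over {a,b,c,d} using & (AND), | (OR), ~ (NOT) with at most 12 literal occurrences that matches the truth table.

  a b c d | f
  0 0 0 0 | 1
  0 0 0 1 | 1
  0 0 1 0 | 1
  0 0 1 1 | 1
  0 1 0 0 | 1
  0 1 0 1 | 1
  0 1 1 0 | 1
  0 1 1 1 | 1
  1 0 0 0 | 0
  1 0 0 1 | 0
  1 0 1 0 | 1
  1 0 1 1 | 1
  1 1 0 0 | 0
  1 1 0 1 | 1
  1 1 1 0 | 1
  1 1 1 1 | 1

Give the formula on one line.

((~a | ((d | (~b & ~c)) & ((~a & ~b) | (d & b)))) | c)

  ~a = 1111111100000000
  ~b = 1111000011110000
  ~c = 1100110011001100
  (~b & ~c) = 1100000011000000
  (d | (~b & ~c)) = 1101010111010101
  (~a & ~b) = 1111000000000000
  (d & b) = 0000010100000101
  ((~a & ~b) | (d & b)) = 1111010100000101
  ((d | (~b & ~c)) & ((~a & ~b) | (d & b))) = 1101010100000101
  (~a | ((d | (~b & ~c)) & ((~a & ~b) | (d & b)))) = 1111111100000101
  ((~a | ((d | (~b & ~c)) & ((~a & ~b) | (d & b)))) | c) = 1111111100110111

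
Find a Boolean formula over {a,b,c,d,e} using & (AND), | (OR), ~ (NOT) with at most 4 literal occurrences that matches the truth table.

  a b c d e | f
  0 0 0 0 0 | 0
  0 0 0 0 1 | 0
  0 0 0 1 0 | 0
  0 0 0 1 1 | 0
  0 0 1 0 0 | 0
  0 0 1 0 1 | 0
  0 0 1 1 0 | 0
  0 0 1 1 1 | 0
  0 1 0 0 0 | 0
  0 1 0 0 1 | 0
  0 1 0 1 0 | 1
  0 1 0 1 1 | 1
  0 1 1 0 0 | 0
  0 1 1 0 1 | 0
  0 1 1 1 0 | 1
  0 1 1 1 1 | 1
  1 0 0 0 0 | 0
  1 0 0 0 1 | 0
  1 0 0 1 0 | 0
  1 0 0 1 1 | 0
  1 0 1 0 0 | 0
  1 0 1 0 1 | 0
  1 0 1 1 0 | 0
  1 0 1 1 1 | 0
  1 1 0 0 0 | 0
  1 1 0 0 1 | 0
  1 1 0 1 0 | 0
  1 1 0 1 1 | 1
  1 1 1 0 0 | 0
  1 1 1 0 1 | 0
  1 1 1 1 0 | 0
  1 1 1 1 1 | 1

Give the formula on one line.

(d & ((~a | e) & b))

  ~a = 11111111111111110000000000000000
  (~a | e) = 11111111111111110101010101010101
  ((~a | e) & b) = 00000000111111110000000001010101
  (d & ((~a | e) & b)) = 00000000001100110000000000010001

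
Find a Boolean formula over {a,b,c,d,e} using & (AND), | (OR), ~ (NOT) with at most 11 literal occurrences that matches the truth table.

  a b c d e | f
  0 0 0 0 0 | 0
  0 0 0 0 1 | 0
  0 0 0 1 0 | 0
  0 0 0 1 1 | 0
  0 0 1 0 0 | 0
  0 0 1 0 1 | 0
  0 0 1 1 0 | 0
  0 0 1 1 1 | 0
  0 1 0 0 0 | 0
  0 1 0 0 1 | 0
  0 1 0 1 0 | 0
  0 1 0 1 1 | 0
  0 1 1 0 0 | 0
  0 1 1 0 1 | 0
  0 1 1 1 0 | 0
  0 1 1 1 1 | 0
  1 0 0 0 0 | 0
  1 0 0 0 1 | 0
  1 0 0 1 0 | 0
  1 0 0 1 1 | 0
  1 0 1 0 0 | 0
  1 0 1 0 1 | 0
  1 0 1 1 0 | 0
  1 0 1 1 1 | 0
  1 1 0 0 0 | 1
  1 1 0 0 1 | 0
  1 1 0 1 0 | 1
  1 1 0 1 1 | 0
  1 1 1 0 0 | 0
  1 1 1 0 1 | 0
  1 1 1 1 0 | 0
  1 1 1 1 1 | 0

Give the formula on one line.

(((((~a & (d | ~e)) | b) & ~c) & ~e) & (a & ~e))

  ~a = 11111111111111110000000000000000
  ~e = 10101010101010101010101010101010
  (d | ~e) = 10111011101110111011101110111011
  (~a & (d | ~e)) = 10111011101110110000000000000000
  ((~a & (d | ~e)) | b) = 10111011111111110000000011111111
  ~c = 11110000111100001111000011110000
  (((~a & (d | ~e)) | b) & ~c) = 10110000111100000000000011110000
  ((((~a & (d | ~e)) | b) & ~c) & ~e) = 10100000101000000000000010100000
  (a & ~e) = 00000000000000001010101010101010
  (((((~a & (d | ~e)) | b) & ~c) & ~e) & (a & ~e)) = 00000000000000000000000010100000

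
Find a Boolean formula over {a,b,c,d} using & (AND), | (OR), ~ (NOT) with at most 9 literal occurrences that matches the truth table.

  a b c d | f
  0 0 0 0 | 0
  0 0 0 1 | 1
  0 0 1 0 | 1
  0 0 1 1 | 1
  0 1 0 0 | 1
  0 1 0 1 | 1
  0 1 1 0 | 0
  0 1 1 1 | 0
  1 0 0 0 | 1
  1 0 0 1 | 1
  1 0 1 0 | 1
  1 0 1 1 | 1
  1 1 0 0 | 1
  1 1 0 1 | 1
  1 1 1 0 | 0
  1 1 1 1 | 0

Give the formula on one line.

(((~b & (c | a)) | (b & ~c)) | ((d & ~c) & ~b))

  ~b = 1111000011110000
  (c | a) = 0011001111111111
  (~b & (c | a)) = 0011000011110000
  ~c = 1100110011001100
  (b & ~c) = 0000110000001100
  ((~b & (c | a)) | (b & ~c)) = 0011110011111100
  (d & ~c) = 0100010001000100
  ((d & ~c) & ~b) = 0100000001000000
  (((~b & (c | a)) | (b & ~c)) | ((d & ~c) & ~b)) = 0111110011111100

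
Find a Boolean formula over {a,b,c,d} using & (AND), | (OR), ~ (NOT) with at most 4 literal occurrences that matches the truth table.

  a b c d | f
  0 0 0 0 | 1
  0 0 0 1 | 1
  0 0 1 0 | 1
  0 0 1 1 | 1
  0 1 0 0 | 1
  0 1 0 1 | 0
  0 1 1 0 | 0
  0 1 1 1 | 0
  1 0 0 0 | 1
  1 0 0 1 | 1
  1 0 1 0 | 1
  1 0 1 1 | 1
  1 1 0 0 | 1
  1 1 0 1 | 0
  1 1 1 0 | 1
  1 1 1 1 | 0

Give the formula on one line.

  ~d = 1010101010101010
  ~c = 1100110011001100
  (~c | a) = 1100110011111111
  (~d & (~c | a)) = 1000100010101010
  ~b = 1111000011110000
  ((~d & (~c | a)) | ~b) = 1111100011111010

((~d & (~c | a)) | ~b)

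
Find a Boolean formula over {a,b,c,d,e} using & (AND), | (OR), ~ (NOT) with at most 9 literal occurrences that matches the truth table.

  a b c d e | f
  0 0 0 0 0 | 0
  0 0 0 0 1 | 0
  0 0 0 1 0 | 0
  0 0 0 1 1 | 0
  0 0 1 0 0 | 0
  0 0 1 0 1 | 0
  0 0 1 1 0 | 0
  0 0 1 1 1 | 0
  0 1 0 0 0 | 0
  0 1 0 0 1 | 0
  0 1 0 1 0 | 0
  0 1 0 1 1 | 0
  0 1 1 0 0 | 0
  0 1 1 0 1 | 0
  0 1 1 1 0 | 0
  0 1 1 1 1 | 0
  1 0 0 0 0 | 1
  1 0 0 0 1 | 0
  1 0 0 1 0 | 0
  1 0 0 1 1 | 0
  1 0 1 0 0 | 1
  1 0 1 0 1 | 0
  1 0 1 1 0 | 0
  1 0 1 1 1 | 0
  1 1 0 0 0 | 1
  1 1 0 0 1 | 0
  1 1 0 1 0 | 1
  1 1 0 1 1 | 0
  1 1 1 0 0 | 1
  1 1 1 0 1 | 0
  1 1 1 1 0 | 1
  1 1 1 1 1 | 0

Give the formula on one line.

  ~d = 11001100110011001100110011001100
  (~d | b) = 11001100111111111100110011111111
  ~e = 10101010101010101010101010101010
  ((~d | b) & ~e) = 10001000101010101000100010101010
  (b | e) = 01010101111111110101010111111111
  ~b = 11111111000000001111111100000000
  ~c = 11110000111100001111000011110000
  (~b & ~c) = 11110000000000001111000000000000
  ((~b & ~c) | ~d) = 11111100110011001111110011001100
  ((b | e) | ((~b & ~c) | ~d)) = 11111101111111111111110111111111
  (((b | e) | ((~b & ~c) | ~d)) & a) = 00000000000000001111110111111111
  (((~d | b) & ~e) & (((b | e) | ((~b & ~c) | ~d)) & a)) = 00000000000000001000100010101010

(((~d | b) & ~e) & (((b | e) | ((~b & ~c) | ~d)) & a))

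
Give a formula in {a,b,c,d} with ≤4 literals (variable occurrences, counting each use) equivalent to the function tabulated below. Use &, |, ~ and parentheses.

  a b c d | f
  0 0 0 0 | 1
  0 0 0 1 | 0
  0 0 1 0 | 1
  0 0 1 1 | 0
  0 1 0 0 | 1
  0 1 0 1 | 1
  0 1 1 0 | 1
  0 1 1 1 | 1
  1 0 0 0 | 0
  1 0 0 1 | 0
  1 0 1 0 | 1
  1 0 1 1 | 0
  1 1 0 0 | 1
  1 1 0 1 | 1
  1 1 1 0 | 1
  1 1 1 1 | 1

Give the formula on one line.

(b | ((~a | c) & ~d))

  ~a = 1111111100000000
  (~a | c) = 1111111100110011
  ~d = 1010101010101010
  ((~a | c) & ~d) = 1010101000100010
  (b | ((~a | c) & ~d)) = 1010111100101111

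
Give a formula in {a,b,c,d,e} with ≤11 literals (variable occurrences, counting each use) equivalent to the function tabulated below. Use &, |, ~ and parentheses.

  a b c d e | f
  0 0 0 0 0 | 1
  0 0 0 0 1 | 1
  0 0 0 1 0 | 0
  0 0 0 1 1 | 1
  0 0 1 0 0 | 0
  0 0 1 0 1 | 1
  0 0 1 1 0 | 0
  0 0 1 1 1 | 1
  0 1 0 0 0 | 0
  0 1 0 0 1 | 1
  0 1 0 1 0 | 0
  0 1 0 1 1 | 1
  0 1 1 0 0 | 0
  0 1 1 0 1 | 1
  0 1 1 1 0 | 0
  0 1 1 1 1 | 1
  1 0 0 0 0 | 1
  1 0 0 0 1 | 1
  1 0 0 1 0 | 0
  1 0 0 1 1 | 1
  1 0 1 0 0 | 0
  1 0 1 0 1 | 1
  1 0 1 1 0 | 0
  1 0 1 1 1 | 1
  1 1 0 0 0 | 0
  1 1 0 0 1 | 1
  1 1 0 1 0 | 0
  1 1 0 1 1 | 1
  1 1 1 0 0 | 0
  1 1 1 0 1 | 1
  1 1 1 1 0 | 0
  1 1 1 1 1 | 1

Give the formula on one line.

(((~b & ((e | (~d & ~c)) & ~e)) | (e | b)) & (e | ~b))

  ~b = 11111111000000001111111100000000
  ~d = 11001100110011001100110011001100
  ~c = 11110000111100001111000011110000
  (~d & ~c) = 11000000110000001100000011000000
  (e | (~d & ~c)) = 11010101110101011101010111010101
  ~e = 10101010101010101010101010101010
  ((e | (~d & ~c)) & ~e) = 10000000100000001000000010000000
  (~b & ((e | (~d & ~c)) & ~e)) = 10000000000000001000000000000000
  (e | b) = 01010101111111110101010111111111
  ((~b & ((e | (~d & ~c)) & ~e)) | (e | b)) = 11010101111111111101010111111111
  (e | ~b) = 11111111010101011111111101010101
  (((~b & ((e | (~d & ~c)) & ~e)) | (e | b)) & (e | ~b)) = 11010101010101011101010101010101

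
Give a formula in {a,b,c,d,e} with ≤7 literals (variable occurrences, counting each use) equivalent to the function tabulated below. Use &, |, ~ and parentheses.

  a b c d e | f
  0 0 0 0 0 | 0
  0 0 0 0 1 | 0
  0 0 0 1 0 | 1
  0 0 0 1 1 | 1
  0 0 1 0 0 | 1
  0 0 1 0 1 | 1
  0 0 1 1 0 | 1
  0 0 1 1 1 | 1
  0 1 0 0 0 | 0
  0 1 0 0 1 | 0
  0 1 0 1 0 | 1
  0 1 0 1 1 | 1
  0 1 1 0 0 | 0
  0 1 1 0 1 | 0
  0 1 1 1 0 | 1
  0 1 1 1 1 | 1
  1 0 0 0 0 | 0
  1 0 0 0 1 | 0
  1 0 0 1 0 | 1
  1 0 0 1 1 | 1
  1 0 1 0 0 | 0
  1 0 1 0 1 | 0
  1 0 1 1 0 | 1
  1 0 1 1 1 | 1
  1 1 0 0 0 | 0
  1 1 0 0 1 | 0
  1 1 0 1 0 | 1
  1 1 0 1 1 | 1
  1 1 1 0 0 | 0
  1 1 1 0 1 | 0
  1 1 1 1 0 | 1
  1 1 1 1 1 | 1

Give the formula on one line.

(d | (c & (~b & ~a)))

  ~b = 11111111000000001111111100000000
  ~a = 11111111111111110000000000000000
  (~b & ~a) = 11111111000000000000000000000000
  (c & (~b & ~a)) = 00001111000000000000000000000000
  (d | (c & (~b & ~a))) = 00111111001100110011001100110011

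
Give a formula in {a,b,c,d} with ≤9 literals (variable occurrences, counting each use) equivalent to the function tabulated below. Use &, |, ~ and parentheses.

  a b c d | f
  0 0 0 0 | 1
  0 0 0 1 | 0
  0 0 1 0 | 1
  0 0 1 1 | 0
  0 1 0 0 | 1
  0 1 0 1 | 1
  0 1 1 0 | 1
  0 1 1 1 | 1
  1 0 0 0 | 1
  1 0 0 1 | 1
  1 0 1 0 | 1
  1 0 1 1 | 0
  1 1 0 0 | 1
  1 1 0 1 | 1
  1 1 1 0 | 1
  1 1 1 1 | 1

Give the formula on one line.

((b | ~d) | (~c & (((~c & ~d) & b) | (a & ~b))))

  ~d = 1010101010101010
  (b | ~d) = 1010111110101111
  ~c = 1100110011001100
  (~c & ~d) = 1000100010001000
  ((~c & ~d) & b) = 0000100000001000
  ~b = 1111000011110000
  (a & ~b) = 0000000011110000
  (((~c & ~d) & b) | (a & ~b)) = 0000100011111000
  (~c & (((~c & ~d) & b) | (a & ~b))) = 0000100011001000
  ((b | ~d) | (~c & (((~c & ~d) & b) | (a & ~b)))) = 1010111111101111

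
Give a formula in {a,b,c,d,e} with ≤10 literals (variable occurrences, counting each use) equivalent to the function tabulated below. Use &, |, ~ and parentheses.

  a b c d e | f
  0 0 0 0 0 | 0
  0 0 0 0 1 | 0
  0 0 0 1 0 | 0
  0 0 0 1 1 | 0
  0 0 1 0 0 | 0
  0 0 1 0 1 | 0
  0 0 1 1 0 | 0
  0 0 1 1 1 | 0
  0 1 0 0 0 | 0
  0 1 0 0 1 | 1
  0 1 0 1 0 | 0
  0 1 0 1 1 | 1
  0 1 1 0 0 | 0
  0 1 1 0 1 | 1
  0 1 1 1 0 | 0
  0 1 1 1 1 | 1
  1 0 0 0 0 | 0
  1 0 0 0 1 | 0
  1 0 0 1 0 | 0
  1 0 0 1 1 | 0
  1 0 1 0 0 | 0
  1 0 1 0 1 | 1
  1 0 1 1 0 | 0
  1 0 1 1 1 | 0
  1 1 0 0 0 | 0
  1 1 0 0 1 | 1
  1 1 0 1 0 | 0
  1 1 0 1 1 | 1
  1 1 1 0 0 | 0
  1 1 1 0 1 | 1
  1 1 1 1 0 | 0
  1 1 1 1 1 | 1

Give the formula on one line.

((b | ((((e & ~d) | ~a) & a) & c)) & (e & (c | b)))

  ~d = 11001100110011001100110011001100
  (e & ~d) = 01000100010001000100010001000100
  ~a = 11111111111111110000000000000000
  ((e & ~d) | ~a) = 11111111111111110100010001000100
  (((e & ~d) | ~a) & a) = 00000000000000000100010001000100
  ((((e & ~d) | ~a) & a) & c) = 00000000000000000000010000000100
  (b | ((((e & ~d) | ~a) & a) & c)) = 00000000111111110000010011111111
  (c | b) = 00001111111111110000111111111111
  (e & (c | b)) = 00000101010101010000010101010101
  ((b | ((((e & ~d) | ~a) & a) & c)) & (e & (c | b))) = 00000000010101010000010001010101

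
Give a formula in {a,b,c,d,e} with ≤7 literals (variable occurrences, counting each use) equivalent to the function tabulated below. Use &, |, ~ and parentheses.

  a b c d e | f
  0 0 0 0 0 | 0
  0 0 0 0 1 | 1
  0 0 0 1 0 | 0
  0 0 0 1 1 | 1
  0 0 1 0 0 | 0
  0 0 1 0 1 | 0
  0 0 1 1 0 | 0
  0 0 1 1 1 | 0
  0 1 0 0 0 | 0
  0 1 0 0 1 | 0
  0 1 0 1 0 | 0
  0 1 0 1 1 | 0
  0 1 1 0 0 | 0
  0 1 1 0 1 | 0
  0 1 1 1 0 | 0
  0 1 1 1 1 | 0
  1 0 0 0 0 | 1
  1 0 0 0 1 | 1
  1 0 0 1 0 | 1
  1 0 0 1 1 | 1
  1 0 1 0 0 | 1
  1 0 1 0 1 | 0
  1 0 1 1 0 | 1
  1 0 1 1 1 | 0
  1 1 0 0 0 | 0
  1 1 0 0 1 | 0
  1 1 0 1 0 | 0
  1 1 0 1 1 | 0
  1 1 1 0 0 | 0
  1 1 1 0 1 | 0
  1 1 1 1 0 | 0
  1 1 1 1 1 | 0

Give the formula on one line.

  ~c = 11110000111100001111000011110000
  ~e = 10101010101010101010101010101010
  (~c | ~e) = 11111010111110101111101011111010
  (e | a) = 01010101010101011111111111111111
  ~b = 11111111000000001111111100000000
  ((e | a) & ~b) = 01010101000000001111111100000000
  ((~c | ~e) & ((e | a) & ~b)) = 01010000000000001111101000000000

((~c | ~e) & ((e | a) & ~b))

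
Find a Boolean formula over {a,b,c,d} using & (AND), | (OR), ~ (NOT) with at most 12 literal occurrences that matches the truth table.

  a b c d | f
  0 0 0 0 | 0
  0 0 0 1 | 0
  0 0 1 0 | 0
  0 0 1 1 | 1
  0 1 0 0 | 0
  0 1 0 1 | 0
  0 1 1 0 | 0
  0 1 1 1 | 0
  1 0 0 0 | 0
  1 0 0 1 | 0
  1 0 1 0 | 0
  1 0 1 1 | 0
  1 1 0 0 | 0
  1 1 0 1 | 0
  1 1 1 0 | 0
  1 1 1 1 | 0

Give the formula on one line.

  ~d = 1010101010101010
  (c & ~d) = 0010001000100010
  ~a = 1111111100000000
  (~a & c) = 0011001100000000
  ((~a & c) & d) = 0001000100000000
  ((c & ~d) | ((~a & c) & d)) = 0011001100100010
  (~d & b) = 0000101000001010
  (((c & ~d) | ((~a & c) & d)) | (~d & b)) = 0011101100101010
  (d & (((c & ~d) | ((~a & c) & d)) | (~d & b))) = 0001000100000000
  ~b = 1111000011110000
  ((d & (((c & ~d) | ((~a & c) & d)) | (~d & b))) & ~b) = 0001000000000000

((d & (((c & ~d) | ((~a & c) & d)) | (~d & b))) & ~b)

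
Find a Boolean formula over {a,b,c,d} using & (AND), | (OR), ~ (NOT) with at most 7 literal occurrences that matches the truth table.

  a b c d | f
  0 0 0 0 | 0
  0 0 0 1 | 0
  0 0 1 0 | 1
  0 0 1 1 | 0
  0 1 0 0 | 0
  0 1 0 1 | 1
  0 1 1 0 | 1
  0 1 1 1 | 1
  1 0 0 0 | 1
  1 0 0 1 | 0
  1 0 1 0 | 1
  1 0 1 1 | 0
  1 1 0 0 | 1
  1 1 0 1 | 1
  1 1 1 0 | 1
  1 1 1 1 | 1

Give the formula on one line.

  ~d = 1010101010101010
  (~d | b) = 1010111110101111
  ~c = 1100110011001100
  ~a = 1111111100000000
  (~c & ~a) = 1100110000000000
  (d & (~c & ~a)) = 0100010000000000
  ((d & (~c & ~a)) | c) = 0111011100110011
  (a | ((d & (~c & ~a)) | c)) = 0111011111111111
  ((~d | b) & (a | ((d & (~c & ~a)) | c))) = 0010011110101111

((~d | b) & (a | ((d & (~c & ~a)) | c)))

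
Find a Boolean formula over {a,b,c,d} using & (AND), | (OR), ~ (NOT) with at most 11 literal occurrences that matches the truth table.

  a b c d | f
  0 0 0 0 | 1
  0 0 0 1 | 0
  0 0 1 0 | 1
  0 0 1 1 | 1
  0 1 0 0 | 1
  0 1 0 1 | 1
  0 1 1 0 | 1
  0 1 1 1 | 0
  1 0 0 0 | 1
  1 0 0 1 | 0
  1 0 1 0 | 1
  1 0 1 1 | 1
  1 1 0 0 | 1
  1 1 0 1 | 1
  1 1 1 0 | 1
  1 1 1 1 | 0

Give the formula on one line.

(((b & (~c & d)) | (((~a & (~d | ~b)) | ~b) & c)) | ~d)

  ~c = 1100110011001100
  (~c & d) = 0100010001000100
  (b & (~c & d)) = 0000010000000100
  ~a = 1111111100000000
  ~d = 1010101010101010
  ~b = 1111000011110000
  (~d | ~b) = 1111101011111010
  (~a & (~d | ~b)) = 1111101000000000
  ((~a & (~d | ~b)) | ~b) = 1111101011110000
  (((~a & (~d | ~b)) | ~b) & c) = 0011001000110000
  ((b & (~c & d)) | (((~a & (~d | ~b)) | ~b) & c)) = 0011011000110100
  (((b & (~c & d)) | (((~a & (~d | ~b)) | ~b) & c)) | ~d) = 1011111010111110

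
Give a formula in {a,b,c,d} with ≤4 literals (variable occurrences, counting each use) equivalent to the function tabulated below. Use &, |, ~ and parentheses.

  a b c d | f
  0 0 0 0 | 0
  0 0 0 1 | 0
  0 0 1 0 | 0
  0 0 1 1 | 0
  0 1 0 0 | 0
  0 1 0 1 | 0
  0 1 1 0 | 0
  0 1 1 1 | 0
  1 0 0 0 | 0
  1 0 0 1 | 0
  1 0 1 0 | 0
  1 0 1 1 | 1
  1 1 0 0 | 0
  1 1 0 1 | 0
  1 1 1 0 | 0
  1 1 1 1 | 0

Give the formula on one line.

  ~b = 1111000011110000
  (c & ~b) = 0011000000110000
  (a & d) = 0000000001010101
  ((c & ~b) & (a & d)) = 0000000000010000

((c & ~b) & (a & d))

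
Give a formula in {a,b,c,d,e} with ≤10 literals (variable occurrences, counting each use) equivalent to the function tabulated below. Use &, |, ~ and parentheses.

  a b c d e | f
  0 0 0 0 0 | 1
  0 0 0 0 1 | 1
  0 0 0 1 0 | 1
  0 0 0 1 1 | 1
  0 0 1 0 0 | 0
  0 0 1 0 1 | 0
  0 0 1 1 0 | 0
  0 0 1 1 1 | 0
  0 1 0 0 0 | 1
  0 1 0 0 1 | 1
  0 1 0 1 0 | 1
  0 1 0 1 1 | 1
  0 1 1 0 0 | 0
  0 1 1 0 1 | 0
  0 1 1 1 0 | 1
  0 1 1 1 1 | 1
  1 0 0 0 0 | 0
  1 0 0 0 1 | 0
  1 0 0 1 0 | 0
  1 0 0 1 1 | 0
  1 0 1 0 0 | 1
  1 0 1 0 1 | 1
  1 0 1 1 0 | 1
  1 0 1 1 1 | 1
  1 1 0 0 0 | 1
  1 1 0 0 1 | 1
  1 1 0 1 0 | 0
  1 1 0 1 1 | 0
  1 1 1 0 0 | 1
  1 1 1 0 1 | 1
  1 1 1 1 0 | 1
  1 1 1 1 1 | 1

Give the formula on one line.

(((~a | c) | (~d & b)) & (a | (((d & c) & b) | ~c)))

  ~a = 11111111111111110000000000000000
  (~a | c) = 11111111111111110000111100001111
  ~d = 11001100110011001100110011001100
  (~d & b) = 00000000110011000000000011001100
  ((~a | c) | (~d & b)) = 11111111111111110000111111001111
  (d & c) = 00000011000000110000001100000011
  ((d & c) & b) = 00000000000000110000000000000011
  ~c = 11110000111100001111000011110000
  (((d & c) & b) | ~c) = 11110000111100111111000011110011
  (a | (((d & c) & b) | ~c)) = 11110000111100111111111111111111
  (((~a | c) | (~d & b)) & (a | (((d & c) & b) | ~c))) = 11110000111100110000111111001111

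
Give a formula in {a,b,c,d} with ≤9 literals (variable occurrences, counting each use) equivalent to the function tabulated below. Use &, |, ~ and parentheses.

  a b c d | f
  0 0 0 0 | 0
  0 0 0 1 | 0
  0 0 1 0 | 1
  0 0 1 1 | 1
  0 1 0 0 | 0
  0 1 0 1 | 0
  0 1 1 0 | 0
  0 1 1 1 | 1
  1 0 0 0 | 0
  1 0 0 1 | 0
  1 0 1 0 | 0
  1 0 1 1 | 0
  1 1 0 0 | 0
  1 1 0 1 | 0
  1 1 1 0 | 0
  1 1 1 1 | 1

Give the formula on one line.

(((~a | b) & c) & (~b | (b & d)))

  ~a = 1111111100000000
  (~a | b) = 1111111100001111
  ((~a | b) & c) = 0011001100000011
  ~b = 1111000011110000
  (b & d) = 0000010100000101
  (~b | (b & d)) = 1111010111110101
  (((~a | b) & c) & (~b | (b & d))) = 0011000100000001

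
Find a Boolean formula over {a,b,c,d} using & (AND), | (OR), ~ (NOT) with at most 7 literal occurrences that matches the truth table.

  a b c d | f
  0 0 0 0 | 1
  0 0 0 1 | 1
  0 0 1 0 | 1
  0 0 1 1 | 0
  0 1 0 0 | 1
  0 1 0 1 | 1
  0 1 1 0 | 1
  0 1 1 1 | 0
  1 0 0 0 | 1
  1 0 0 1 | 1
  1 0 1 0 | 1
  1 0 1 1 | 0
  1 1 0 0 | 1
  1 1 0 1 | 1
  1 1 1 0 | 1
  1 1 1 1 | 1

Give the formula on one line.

  (a & b) = 0000000000001111
  ~d = 1010101010101010
  ~c = 1100110011001100
  (~d | ~c) = 1110111011101110
  ((a & b) | (~d | ~c)) = 1110111011101111

((a & b) | (~d | ~c))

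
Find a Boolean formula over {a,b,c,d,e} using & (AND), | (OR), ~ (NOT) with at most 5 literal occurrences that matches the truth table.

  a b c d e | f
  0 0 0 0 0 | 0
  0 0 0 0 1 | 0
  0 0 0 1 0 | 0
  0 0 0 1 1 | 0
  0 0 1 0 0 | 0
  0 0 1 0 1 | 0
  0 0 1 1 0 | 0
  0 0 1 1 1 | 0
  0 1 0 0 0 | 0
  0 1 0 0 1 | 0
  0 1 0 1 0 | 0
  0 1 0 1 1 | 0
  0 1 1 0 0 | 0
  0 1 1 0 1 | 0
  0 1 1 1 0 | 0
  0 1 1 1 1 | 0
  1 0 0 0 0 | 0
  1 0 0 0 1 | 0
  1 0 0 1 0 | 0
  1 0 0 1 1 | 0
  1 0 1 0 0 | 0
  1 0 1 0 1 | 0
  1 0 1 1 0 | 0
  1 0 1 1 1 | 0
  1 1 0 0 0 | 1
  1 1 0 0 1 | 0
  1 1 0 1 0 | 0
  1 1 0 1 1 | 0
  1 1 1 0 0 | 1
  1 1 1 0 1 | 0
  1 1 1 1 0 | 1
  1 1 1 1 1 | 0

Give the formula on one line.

(((a & (~d | c)) & ~e) & b)

  ~d = 11001100110011001100110011001100
  (~d | c) = 11001111110011111100111111001111
  (a & (~d | c)) = 00000000000000001100111111001111
  ~e = 10101010101010101010101010101010
  ((a & (~d | c)) & ~e) = 00000000000000001000101010001010
  (((a & (~d | c)) & ~e) & b) = 00000000000000000000000010001010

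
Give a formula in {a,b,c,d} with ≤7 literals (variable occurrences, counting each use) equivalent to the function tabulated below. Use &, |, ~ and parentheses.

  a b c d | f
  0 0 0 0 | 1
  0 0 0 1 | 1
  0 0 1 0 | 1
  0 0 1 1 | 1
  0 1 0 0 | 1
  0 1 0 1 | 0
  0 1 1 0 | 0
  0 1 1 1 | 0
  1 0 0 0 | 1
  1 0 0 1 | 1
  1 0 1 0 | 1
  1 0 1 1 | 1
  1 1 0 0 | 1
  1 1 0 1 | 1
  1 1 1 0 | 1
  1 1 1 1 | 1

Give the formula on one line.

(~b | ((a | ~c) & (a | ~d)))

  ~b = 1111000011110000
  ~c = 1100110011001100
  (a | ~c) = 1100110011111111
  ~d = 1010101010101010
  (a | ~d) = 1010101011111111
  ((a | ~c) & (a | ~d)) = 1000100011111111
  (~b | ((a | ~c) & (a | ~d))) = 1111100011111111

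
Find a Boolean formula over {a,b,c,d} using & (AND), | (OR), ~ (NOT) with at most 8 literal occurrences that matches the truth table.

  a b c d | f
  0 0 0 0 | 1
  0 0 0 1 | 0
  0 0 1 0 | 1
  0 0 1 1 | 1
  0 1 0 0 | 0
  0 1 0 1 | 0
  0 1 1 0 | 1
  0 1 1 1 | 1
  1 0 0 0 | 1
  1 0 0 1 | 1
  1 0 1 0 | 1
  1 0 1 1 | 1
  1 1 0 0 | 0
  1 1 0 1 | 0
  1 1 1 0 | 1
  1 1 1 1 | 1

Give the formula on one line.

((a & (~a | ~b)) | ((~d & ~b) | c))

  ~a = 1111111100000000
  ~b = 1111000011110000
  (~a | ~b) = 1111111111110000
  (a & (~a | ~b)) = 0000000011110000
  ~d = 1010101010101010
  (~d & ~b) = 1010000010100000
  ((~d & ~b) | c) = 1011001110110011
  ((a & (~a | ~b)) | ((~d & ~b) | c)) = 1011001111110011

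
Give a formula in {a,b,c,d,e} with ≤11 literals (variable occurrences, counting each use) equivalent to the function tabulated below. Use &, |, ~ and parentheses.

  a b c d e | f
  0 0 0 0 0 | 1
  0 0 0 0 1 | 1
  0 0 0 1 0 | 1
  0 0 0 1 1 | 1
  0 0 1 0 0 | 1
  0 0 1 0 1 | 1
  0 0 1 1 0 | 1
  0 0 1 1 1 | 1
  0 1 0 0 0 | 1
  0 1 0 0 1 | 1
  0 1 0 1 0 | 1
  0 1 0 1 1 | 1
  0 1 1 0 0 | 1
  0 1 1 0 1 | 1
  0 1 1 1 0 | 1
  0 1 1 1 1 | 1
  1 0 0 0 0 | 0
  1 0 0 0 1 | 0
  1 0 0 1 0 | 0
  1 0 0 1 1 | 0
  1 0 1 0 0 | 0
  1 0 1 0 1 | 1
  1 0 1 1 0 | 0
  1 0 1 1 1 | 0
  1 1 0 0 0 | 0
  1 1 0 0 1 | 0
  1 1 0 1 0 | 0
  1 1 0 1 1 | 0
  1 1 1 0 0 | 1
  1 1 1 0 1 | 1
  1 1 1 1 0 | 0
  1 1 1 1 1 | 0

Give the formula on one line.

(~a | (((a & ((e & c) | ~c)) | b) & (~d & c)))

  ~a = 11111111111111110000000000000000
  (e & c) = 00000101000001010000010100000101
  ~c = 11110000111100001111000011110000
  ((e & c) | ~c) = 11110101111101011111010111110101
  (a & ((e & c) | ~c)) = 00000000000000001111010111110101
  ((a & ((e & c) | ~c)) | b) = 00000000111111111111010111111111
  ~d = 11001100110011001100110011001100
  (~d & c) = 00001100000011000000110000001100
  (((a & ((e & c) | ~c)) | b) & (~d & c)) = 00000000000011000000010000001100
  (~a | (((a & ((e & c) | ~c)) | b) & (~d & c))) = 11111111111111110000010000001100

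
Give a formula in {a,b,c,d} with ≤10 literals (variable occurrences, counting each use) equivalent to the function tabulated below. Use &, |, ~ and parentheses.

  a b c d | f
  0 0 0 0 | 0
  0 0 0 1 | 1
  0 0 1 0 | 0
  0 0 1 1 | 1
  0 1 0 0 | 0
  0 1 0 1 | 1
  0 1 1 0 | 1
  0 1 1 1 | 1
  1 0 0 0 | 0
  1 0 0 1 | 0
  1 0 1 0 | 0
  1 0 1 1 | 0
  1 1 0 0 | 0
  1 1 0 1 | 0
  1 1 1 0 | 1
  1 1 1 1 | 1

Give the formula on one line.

((c & ((((d & ~a) | b) & c) | ~c)) | ((~a & d) & ~c))

  ~a = 1111111100000000
  (d & ~a) = 0101010100000000
  ((d & ~a) | b) = 0101111100001111
  (((d & ~a) | b) & c) = 0001001100000011
  ~c = 1100110011001100
  ((((d & ~a) | b) & c) | ~c) = 1101111111001111
  (c & ((((d & ~a) | b) & c) | ~c)) = 0001001100000011
  (~a & d) = 0101010100000000
  ((~a & d) & ~c) = 0100010000000000
  ((c & ((((d & ~a) | b) & c) | ~c)) | ((~a & d) & ~c)) = 0101011100000011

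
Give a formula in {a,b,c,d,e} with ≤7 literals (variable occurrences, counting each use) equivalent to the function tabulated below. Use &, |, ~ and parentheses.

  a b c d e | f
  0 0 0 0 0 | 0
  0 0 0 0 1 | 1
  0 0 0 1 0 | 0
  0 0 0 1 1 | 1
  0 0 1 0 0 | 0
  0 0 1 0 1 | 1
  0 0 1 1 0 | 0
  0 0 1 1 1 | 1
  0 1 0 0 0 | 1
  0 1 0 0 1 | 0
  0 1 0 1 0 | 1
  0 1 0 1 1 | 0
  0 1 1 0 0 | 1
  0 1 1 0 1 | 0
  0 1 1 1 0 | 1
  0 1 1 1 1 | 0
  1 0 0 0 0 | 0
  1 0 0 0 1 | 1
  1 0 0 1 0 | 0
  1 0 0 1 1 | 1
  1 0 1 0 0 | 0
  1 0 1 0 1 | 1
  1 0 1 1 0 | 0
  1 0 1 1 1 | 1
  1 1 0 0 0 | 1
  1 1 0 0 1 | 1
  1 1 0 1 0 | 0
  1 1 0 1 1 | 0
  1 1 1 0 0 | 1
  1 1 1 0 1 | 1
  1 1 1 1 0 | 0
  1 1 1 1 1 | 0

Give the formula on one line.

(((~a & ~e) | (~b | (a & ~d))) & (b | e))

  ~a = 11111111111111110000000000000000
  ~e = 10101010101010101010101010101010
  (~a & ~e) = 10101010101010100000000000000000
  ~b = 11111111000000001111111100000000
  ~d = 11001100110011001100110011001100
  (a & ~d) = 00000000000000001100110011001100
  (~b | (a & ~d)) = 11111111000000001111111111001100
  ((~a & ~e) | (~b | (a & ~d))) = 11111111101010101111111111001100
  (b | e) = 01010101111111110101010111111111
  (((~a & ~e) | (~b | (a & ~d))) & (b | e)) = 01010101101010100101010111001100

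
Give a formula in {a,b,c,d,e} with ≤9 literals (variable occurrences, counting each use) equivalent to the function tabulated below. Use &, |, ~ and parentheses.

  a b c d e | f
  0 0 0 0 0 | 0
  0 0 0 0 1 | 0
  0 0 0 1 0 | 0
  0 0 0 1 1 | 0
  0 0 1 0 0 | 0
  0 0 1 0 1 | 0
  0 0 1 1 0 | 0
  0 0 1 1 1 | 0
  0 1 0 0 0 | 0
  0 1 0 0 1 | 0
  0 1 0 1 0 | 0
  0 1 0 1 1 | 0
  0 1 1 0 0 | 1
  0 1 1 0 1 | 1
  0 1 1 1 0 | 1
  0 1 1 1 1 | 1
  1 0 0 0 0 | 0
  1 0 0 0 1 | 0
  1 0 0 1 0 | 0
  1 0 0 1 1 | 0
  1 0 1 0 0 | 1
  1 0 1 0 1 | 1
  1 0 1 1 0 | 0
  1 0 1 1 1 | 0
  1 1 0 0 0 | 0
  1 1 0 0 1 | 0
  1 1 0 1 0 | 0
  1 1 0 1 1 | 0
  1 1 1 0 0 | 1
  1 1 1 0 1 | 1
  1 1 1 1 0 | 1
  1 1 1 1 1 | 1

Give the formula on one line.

  (c & a) = 00000000000000000000111100001111
  ~d = 11001100110011001100110011001100
  (b | ~d) = 11001100111111111100110011111111
  ((c & a) & (b | ~d)) = 00000000000000000000110000001111
  (b | ((c & a) & (b | ~d))) = 00000000111111110000110011111111
  ~b = 11111111000000001111111100000000
  ((b | ((c & a) & (b | ~d))) & ~b) = 00000000000000000000110000000000
  (((b | ((c & a) & (b | ~d))) & ~b) | b) = 00000000111111110000110011111111
  ((((b | ((c & a) & (b | ~d))) & ~b) | b) & c) = 00000000000011110000110000001111

((((b | ((c & a) & (b | ~d))) & ~b) | b) & c)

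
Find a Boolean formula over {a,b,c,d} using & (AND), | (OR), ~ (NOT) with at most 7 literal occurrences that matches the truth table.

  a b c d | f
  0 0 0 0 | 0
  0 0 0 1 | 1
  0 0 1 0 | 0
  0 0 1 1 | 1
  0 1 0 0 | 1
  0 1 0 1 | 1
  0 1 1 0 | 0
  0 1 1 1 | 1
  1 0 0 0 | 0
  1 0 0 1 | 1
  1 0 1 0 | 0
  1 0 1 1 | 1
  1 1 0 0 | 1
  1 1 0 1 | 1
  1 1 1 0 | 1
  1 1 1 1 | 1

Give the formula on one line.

  ~c = 1100110011001100
  (b & ~c) = 0000110000001100
  ((b & ~c) | a) = 0000110011111111
  (((b & ~c) | a) & b) = 0000110000001111
  ((((b & ~c) | a) & b) | d) = 0101110101011111

((((b & ~c) | a) & b) | d)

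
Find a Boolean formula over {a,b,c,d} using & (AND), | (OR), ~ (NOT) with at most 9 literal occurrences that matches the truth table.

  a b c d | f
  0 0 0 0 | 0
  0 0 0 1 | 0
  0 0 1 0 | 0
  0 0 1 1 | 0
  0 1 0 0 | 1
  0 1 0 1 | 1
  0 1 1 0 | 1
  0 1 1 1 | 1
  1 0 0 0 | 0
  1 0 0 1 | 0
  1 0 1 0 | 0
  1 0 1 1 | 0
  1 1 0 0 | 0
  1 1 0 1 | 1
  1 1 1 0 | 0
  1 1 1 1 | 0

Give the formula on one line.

  (b | d) = 0101111101011111
  ((b | d) | a) = 0101111111111111
  ~a = 1111111100000000
  ~c = 1100110011001100
  (~a | ~c) = 1111111111001100
  (((b | d) | a) & (~a | ~c)) = 0101111111001100
  (b & (((b | d) | a) & (~a | ~c))) = 0000111100001100
  (d | ~a) = 1111111101010101
  ((b & (((b | d) | a) & (~a | ~c))) & (d | ~a)) = 0000111100000100

((b & (((b | d) | a) & (~a | ~c))) & (d | ~a))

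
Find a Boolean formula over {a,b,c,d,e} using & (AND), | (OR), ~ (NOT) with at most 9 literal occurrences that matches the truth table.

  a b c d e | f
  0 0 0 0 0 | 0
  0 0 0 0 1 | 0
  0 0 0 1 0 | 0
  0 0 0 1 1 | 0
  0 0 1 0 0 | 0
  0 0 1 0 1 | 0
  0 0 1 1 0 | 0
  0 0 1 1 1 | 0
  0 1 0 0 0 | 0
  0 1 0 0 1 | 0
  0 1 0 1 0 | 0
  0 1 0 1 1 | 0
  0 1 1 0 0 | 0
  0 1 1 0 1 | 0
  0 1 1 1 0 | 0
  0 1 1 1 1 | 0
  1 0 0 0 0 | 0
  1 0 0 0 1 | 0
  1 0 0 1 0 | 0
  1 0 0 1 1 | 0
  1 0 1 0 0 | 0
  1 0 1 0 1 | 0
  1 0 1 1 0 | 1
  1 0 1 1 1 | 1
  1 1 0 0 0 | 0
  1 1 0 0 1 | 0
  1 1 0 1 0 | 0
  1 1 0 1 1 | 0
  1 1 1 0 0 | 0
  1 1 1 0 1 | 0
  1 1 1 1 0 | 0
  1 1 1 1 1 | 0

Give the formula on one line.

  ~b = 11111111000000001111111100000000
  (~b & d) = 00110011000000000011001100000000
  (~b & c) = 00001111000000000000111100000000
  (a & c) = 00000000000000000000111100001111
  ((~b & c) & (a & c)) = 00000000000000000000111100000000
  ((~b & d) & ((~b & c) & (a & c))) = 00000000000000000000001100000000

((~b & d) & ((~b & c) & (a & c)))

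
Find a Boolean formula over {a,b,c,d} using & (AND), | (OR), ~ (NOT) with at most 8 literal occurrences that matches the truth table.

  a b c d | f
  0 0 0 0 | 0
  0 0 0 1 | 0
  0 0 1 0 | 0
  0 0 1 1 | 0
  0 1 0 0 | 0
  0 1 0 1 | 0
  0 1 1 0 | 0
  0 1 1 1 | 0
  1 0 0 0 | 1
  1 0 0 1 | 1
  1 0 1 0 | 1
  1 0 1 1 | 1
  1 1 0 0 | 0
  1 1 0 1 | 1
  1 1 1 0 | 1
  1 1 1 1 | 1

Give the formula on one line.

  ~b = 1111000011110000
  (c & a) = 0000000000110011
  (~b | (c & a)) = 1111000011110011
  ((~b | (c & a)) | d) = 1111010111110111
  (((~b | (c & a)) | d) & a) = 0000000011110111

(((~b | (c & a)) | d) & a)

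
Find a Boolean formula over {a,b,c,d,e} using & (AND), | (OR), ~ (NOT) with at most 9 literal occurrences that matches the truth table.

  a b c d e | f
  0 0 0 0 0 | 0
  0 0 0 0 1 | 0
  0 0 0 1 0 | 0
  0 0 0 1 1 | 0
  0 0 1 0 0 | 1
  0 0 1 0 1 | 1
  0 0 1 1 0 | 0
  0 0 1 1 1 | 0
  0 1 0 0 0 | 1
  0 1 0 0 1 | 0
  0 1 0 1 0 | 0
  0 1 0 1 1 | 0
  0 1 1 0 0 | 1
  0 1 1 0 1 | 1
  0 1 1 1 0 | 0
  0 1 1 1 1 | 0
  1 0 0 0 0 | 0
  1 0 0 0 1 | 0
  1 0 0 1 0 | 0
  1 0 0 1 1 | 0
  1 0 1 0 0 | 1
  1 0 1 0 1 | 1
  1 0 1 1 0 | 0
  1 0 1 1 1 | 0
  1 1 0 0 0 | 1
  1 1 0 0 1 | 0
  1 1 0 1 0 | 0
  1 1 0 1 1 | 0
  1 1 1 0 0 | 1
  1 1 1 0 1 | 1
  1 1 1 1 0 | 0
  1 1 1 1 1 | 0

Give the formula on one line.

  (b | c) = 00001111111111110000111111111111
  ~e = 10101010101010101010101010101010
  (d | ~e) = 10111011101110111011101110111011
  ((b | c) & (d | ~e)) = 00001011101110110000101110111011
  (e | d) = 01110111011101110111011101110111
  ((e | d) & c) = 00000111000001110000011100000111
  (((b | c) & (d | ~e)) | ((e | d) & c)) = 00001111101111110000111110111111
  ~d = 11001100110011001100110011001100
  ((((b | c) & (d | ~e)) | ((e | d) & c)) & ~d) = 00001100100011000000110010001100

((((b | c) & (d | ~e)) | ((e | d) & c)) & ~d)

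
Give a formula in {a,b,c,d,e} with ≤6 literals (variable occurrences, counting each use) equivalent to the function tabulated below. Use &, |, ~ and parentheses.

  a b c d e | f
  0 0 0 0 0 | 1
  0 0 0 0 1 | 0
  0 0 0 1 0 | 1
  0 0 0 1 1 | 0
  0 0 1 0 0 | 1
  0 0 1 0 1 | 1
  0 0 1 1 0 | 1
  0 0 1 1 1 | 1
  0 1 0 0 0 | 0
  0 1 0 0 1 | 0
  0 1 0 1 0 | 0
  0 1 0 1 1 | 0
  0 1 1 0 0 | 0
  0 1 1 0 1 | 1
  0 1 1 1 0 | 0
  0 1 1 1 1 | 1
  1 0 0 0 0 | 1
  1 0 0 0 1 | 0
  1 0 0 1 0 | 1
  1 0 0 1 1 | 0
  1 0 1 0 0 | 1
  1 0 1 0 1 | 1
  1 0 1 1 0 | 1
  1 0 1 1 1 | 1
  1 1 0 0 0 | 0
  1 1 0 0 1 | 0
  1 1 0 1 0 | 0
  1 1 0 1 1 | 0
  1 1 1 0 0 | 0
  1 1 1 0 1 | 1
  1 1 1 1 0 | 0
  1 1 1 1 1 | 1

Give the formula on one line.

  ~b = 11111111000000001111111100000000
  ~e = 10101010101010101010101010101010
  (~b & ~e) = 10101010000000001010101000000000
  (c | a) = 00001111000011111111111111111111
  (e & (c | a)) = 00000101000001010101010101010101
  ((e & (c | a)) & c) = 00000101000001010000010100000101
  ((~b & ~e) | ((e & (c | a)) & c)) = 10101111000001011010111100000101

((~b & ~e) | ((e & (c | a)) & c))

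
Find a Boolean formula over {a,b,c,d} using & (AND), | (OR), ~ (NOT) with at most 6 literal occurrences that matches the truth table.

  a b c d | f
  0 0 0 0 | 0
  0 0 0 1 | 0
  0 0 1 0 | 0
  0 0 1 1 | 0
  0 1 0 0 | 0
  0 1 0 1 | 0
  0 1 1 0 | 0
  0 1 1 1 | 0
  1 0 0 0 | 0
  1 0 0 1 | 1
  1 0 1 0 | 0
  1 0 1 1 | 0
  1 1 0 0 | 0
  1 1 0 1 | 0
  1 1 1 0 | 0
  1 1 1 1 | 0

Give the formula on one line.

  ~b = 1111000011110000
  ~c = 1100110011001100
  (~b & ~c) = 1100000011000000
  (d & (~b & ~c)) = 0100000001000000
  ~a = 1111111100000000
  (~c | ~a) = 1111111111001100
  ((~c | ~a) & a) = 0000000011001100
  ((d & (~b & ~c)) & ((~c | ~a) & a)) = 0000000001000000

((d & (~b & ~c)) & ((~c | ~a) & a))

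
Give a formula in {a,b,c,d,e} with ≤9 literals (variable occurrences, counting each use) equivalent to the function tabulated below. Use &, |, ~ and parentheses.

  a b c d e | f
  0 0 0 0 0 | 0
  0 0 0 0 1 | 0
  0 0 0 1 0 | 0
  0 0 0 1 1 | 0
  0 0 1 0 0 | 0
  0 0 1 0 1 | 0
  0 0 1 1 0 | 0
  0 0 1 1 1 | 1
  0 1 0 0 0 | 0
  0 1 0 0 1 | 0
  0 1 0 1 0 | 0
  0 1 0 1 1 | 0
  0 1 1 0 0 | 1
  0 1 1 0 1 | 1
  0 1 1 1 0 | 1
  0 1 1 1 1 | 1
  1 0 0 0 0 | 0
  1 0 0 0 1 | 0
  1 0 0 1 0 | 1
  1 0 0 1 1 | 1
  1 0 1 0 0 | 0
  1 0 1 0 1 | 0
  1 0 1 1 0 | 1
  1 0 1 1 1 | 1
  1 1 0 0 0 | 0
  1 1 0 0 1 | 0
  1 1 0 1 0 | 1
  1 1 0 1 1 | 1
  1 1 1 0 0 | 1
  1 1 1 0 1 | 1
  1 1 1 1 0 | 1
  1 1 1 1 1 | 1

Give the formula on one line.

(((a & d) | (((e | a) & (b | d)) & c)) | (b & c))

  (a & d) = 00000000000000000011001100110011
  (e | a) = 01010101010101011111111111111111
  (b | d) = 00110011111111110011001111111111
  ((e | a) & (b | d)) = 00010001010101010011001111111111
  (((e | a) & (b | d)) & c) = 00000001000001010000001100001111
  ((a & d) | (((e | a) & (b | d)) & c)) = 00000001000001010011001100111111
  (b & c) = 00000000000011110000000000001111
  (((a & d) | (((e | a) & (b | d)) & c)) | (b & c)) = 00000001000011110011001100111111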